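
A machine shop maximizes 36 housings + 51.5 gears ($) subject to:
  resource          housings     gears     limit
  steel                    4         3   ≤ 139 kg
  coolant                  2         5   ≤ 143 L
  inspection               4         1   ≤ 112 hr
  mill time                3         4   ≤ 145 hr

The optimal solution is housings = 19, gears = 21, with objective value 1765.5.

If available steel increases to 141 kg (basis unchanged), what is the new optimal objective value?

Binding: steel and coolant. Non-binding: inspection (15 unused), mill time (4 unused).
By complementary slackness, y = 0 for the non-binding constraints.
From A_Bᵀ y = c: 4·y_steel + 2·y_coolant = 36; 3·y_steel + 5·y_coolant = 51.5.
Solving: y_steel = 5.5, y_coolant = 7.
Δz = y_steel·Δb = 5.5 × (2) = 11, so new z* = 1765.5 + 11 = 1776.5.

1776.5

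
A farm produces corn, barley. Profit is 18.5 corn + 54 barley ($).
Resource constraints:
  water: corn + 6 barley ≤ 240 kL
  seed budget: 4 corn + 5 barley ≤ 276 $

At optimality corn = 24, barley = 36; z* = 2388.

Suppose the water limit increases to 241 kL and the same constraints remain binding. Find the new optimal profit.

Check each constraint at x*: water 240/240 (tight); seed budget 276/276 (tight).
The binding rows give the dual system: 1·y_water + 4·y_seed budget = 18.5 and 6·y_water + 5·y_seed budget = 54.
→ y_water = 6.5 and y_seed budget = 3.
Δz = y_water·Δb = 6.5 × (1) = 6.5, so new z* = 2388 + 6.5 = 2394.5.

2394.5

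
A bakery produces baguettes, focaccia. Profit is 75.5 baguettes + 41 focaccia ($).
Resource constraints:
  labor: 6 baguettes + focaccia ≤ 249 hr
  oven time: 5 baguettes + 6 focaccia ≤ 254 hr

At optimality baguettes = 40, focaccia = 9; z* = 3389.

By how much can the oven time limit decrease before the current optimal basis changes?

46.5

Binding constraints: labor, oven time. The basis is B = [[6,1],[5,6]] with det 31.
Per unit decrease in oven time, x* moves by d = (0.0323, -0.1935).
The basis stays optimal until focaccia reaches 0; allowable decrease = 46.5 hr.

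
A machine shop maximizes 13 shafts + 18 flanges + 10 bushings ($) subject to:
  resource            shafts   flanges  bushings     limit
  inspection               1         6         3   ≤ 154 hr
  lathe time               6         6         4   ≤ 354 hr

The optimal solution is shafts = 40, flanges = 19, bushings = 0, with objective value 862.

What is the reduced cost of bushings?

-1

Both inspection and lathe time are binding at x*.
Dual feasibility on the basic columns requires 1·y_inspection + 6·y_lathe time = 13, 6·y_inspection + 6·y_lathe time = 18.
This yields shadow prices y_inspection = 1, y_lathe time = 2.
Reduced cost of bushings: c₃ − yᵀa₃ = 10 − (1·3 + 2·4) = 10 − 11 = -1.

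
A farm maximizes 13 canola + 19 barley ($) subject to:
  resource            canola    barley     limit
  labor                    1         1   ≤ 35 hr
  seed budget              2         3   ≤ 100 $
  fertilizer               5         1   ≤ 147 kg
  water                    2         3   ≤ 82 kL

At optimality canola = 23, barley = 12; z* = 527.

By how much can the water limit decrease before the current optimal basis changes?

5

Binding constraints: labor, water. The basis is B = [[1,1],[2,3]] with det 1.
Per unit decrease in water, x* moves by d = (1, -1).
The basis stays optimal until fertilizer becomes binding; allowable decrease = 5 kL.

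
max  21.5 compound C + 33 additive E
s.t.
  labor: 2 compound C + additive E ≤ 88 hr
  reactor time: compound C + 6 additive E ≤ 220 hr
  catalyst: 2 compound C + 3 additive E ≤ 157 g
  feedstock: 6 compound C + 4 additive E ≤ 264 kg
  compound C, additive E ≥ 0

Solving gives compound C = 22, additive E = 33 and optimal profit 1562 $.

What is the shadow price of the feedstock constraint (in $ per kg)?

3

Binding: reactor time and feedstock. Non-binding: labor (11 unused), catalyst (14 unused).
Slack constraints have shadow price 0 (complementary slackness).
The binding rows give the dual system: 1·y_reactor time + 6·y_feedstock = 21.5 and 6·y_reactor time + 4·y_feedstock = 33.
→ y_reactor time = 3.5 and y_feedstock = 3.
Shadow price of feedstock = 3.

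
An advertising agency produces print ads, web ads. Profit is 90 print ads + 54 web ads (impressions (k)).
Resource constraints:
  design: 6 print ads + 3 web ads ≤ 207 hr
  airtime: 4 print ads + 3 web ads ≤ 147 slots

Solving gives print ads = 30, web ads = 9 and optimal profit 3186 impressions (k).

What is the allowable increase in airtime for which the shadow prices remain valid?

60

Binding constraints: design, airtime. The basis is B = [[6,3],[4,3]] with det 6.
Per unit increase in airtime, x* moves by d = (-0.5, 1).
The basis stays optimal until print ads reaches 0; allowable increase = 60 slots.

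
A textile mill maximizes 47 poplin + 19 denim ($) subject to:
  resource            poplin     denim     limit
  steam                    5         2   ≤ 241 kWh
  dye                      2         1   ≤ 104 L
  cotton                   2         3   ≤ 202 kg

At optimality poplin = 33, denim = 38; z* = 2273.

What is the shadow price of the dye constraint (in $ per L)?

Check each constraint at x*: steam 241/241 (tight); dye 104/104 (tight); cotton 180/202 (slack 22).
Slack constraints have shadow price 0 (complementary slackness).
From A_Bᵀ y = c: 5·y_steam + 2·y_dye = 47; 2·y_steam + 1·y_dye = 19.
This yields shadow prices y_steam = 9, y_dye = 1.
Shadow price of dye = 1.

1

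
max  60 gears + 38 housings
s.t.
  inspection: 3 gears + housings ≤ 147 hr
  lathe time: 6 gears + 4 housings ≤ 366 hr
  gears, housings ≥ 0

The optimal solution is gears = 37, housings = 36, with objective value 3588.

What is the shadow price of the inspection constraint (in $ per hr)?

Both inspection and lathe time are binding at x*.
Dual feasibility on the basic columns requires 3·y_inspection + 6·y_lathe time = 60, 1·y_inspection + 4·y_lathe time = 38.
Solving: y_inspection = 2, y_lathe time = 9.
Shadow price of inspection = 2.

2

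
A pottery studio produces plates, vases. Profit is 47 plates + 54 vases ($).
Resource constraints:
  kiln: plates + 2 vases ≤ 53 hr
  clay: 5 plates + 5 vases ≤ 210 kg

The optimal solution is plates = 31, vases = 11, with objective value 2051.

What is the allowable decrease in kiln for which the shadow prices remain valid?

Binding constraints: kiln, clay. The basis is B = [[1,2],[5,5]] with det -5.
Per unit decrease in kiln, x* moves by d = (1, -1).
The basis stays optimal until vases reaches 0; allowable decrease = 11 hr.

11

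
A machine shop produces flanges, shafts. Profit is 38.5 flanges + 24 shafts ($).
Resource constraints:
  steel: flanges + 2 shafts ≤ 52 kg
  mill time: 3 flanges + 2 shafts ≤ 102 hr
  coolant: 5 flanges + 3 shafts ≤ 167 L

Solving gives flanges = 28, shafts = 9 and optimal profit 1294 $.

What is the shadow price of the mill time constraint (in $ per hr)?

4.5

Check each constraint at x*: steel 46/52 (slack 6); mill time 102/102 (tight); coolant 167/167 (tight).
By complementary slackness, y = 0 for the non-binding constraint.
The binding rows give the dual system: 3·y_mill time + 5·y_coolant = 38.5 and 2·y_mill time + 3·y_coolant = 24.
→ y_mill time = 4.5 and y_coolant = 5.
Shadow price of mill time = 4.5.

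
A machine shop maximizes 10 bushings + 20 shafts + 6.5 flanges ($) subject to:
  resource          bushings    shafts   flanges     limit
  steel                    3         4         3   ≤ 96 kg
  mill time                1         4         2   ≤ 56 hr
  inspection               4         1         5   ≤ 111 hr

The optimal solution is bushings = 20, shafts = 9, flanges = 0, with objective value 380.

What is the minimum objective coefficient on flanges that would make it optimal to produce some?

Binding: steel and mill time. Non-binding: inspection (22 unused).
By complementary slackness, y = 0 for the non-binding constraint.
Dual feasibility on the basic columns requires 3·y_steel + 1·y_mill time = 10, 4·y_steel + 4·y_mill time = 20.
Solving: y_steel = 2.5, y_mill time = 2.5.
flanges enters the basis when its profit ≥ yᵀa₃ = 2.5·3 + 2.5·2 = 12.5.

12.5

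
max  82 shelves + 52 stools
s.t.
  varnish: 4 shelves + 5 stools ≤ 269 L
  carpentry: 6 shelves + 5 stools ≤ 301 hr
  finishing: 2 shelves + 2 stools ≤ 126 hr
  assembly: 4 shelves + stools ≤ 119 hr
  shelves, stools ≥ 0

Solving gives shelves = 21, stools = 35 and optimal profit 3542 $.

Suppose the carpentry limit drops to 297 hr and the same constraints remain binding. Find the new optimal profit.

At the optimum: varnish uses 259 of 269 (slack = 10); carpentry uses 301 of 301 (binding); finishing uses 112 of 126 (slack = 14); assembly uses 119 of 119 (binding).
Slack constraints have shadow price 0 (complementary slackness).
From A_Bᵀ y = c: 6·y_carpentry + 4·y_assembly = 82; 5·y_carpentry + 1·y_assembly = 52.
This yields shadow prices y_carpentry = 9, y_assembly = 7.
Δz = y_carpentry·Δb = 9 × (-4) = -36, so new z* = 3542 − 36 = 3506.

3506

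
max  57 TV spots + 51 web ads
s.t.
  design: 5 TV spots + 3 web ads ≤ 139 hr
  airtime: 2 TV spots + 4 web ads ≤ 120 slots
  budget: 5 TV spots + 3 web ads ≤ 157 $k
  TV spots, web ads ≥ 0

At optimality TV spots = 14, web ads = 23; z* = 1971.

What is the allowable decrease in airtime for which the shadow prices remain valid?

64.4

Binding constraints: design, airtime. The basis is B = [[5,3],[2,4]] with det 14.
Per unit decrease in airtime, x* moves by d = (0.2143, -0.3571).
The basis stays optimal until web ads reaches 0; allowable decrease = 64.4 slots.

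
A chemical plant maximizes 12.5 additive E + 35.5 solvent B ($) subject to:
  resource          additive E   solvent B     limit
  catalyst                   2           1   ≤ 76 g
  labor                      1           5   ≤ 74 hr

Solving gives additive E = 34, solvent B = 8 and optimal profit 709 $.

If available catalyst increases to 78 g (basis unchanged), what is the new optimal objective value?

715

Check each constraint at x*: catalyst 76/76 (tight); labor 74/74 (tight).
The binding rows give the dual system: 2·y_catalyst + 1·y_labor = 12.5 and 1·y_catalyst + 5·y_labor = 35.5.
This yields shadow prices y_catalyst = 3, y_labor = 6.5.
Δz = y_catalyst·Δb = 3 × (2) = 6, so new z* = 709 + 6 = 715.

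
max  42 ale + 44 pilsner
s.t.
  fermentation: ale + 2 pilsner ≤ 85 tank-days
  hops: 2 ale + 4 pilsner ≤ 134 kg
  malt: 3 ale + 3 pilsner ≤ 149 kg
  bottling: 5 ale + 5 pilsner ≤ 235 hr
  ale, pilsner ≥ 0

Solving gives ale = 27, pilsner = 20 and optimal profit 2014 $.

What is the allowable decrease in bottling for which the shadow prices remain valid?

Binding constraints: hops, bottling. The basis is B = [[2,4],[5,5]] with det -10.
Per unit decrease in bottling, x* moves by d = (-0.4, 0.2).
The basis stays optimal until ale reaches 0; allowable decrease = 67.5 hr.

67.5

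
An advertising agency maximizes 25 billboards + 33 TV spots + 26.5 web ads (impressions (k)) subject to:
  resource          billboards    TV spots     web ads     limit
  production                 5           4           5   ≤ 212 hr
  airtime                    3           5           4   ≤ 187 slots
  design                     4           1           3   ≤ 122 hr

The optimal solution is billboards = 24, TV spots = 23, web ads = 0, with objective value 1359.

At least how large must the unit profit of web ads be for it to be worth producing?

30

Binding: production and airtime. Non-binding: design (3 unused).
By complementary slackness, y = 0 for the non-binding constraint.
The binding rows give the dual system: 5·y_production + 3·y_airtime = 25 and 4·y_production + 5·y_airtime = 33.
→ y_production = 2 and y_airtime = 5.
web ads enters the basis when its profit ≥ yᵀa₃ = 2·5 + 5·4 = 30.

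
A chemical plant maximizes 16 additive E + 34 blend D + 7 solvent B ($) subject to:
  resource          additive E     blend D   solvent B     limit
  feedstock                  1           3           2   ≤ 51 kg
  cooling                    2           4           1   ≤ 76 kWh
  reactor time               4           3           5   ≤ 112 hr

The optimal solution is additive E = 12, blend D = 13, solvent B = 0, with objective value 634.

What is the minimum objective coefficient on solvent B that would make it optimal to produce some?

Check each constraint at x*: feedstock 51/51 (tight); cooling 76/76 (tight); reactor time 87/112 (slack 25).
By complementary slackness, y = 0 for the non-binding constraint.
From A_Bᵀ y = c: 1·y_feedstock + 2·y_cooling = 16; 3·y_feedstock + 4·y_cooling = 34.
This yields shadow prices y_feedstock = 2, y_cooling = 7.
solvent B enters the basis when its profit ≥ yᵀa₃ = 2·2 + 7·1 = 11.

11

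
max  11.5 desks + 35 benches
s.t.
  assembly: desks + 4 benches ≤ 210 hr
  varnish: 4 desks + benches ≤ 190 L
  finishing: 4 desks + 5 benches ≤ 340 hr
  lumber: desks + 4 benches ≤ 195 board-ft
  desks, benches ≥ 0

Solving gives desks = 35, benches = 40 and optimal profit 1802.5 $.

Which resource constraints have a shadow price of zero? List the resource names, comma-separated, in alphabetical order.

assembly: 195/210 (slack 15)
varnish: 180/190 (slack 10)
finishing: 340/340 (binding)
lumber: 195/195 (binding)
By complementary slackness, a constraint with positive slack has shadow price 0 → assembly, varnish.

assembly, varnish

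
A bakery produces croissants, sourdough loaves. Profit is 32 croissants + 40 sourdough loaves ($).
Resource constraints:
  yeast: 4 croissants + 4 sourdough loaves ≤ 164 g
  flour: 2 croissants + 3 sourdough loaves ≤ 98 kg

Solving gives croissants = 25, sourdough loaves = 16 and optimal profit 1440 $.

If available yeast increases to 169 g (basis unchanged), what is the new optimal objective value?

1460

Check each constraint at x*: yeast 164/164 (tight); flour 98/98 (tight).
Dual feasibility on the basic columns requires 4·y_yeast + 2·y_flour = 32, 4·y_yeast + 3·y_flour = 40.
Solving: y_yeast = 4, y_flour = 8.
Δz = y_yeast·Δb = 4 × (5) = 20, so new z* = 1440 + 20 = 1460.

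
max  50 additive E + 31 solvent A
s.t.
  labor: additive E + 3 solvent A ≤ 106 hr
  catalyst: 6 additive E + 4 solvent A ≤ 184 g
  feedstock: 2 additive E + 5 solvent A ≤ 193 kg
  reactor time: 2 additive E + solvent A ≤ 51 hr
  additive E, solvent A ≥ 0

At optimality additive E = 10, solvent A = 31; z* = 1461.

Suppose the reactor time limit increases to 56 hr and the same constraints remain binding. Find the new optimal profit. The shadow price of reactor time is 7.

Δb = 5, so new z* = 1461 + (7)·(5) = 1461 + 35 = 1496.

1496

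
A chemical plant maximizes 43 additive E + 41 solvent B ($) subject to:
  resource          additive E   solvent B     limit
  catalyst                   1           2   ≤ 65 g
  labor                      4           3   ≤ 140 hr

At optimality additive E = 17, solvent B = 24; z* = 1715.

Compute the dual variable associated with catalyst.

7

At the optimum: catalyst uses 65 of 65 (binding); labor uses 140 of 140 (binding).
From A_Bᵀ y = c: 1·y_catalyst + 4·y_labor = 43; 2·y_catalyst + 3·y_labor = 41.
This yields shadow prices y_catalyst = 7, y_labor = 9.
Shadow price of catalyst = 7.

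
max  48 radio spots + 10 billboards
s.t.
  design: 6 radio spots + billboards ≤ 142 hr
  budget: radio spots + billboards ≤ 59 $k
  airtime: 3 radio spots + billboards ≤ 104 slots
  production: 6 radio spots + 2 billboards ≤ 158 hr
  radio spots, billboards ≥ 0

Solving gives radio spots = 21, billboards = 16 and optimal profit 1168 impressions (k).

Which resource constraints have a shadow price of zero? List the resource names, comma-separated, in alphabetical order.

airtime, budget

design: 142/142 (binding)
budget: 37/59 (slack 22)
airtime: 79/104 (slack 25)
production: 158/158 (binding)
By complementary slackness, a constraint with positive slack has shadow price 0 → airtime, budget.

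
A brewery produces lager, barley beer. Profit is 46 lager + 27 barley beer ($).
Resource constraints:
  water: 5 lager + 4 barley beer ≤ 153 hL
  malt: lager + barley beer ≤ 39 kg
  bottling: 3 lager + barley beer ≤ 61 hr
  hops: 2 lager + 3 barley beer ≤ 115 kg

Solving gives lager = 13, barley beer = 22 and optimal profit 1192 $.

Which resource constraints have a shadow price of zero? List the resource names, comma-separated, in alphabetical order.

water: 153/153 (binding)
malt: 35/39 (slack 4)
bottling: 61/61 (binding)
hops: 92/115 (slack 23)
By complementary slackness, a constraint with positive slack has shadow price 0 → hops, malt.

hops, malt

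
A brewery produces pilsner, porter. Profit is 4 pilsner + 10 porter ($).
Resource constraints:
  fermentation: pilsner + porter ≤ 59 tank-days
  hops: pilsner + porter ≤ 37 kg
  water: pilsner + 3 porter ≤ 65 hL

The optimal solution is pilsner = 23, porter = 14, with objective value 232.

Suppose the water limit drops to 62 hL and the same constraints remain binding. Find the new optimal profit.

Binding: hops and water. Non-binding: fermentation (22 unused).
By complementary slackness, y = 0 for the non-binding constraint.
The binding rows give the dual system: 1·y_hops + 1·y_water = 4 and 1·y_hops + 3·y_water = 10.
This yields shadow prices y_hops = 1, y_water = 3.
Δz = y_water·Δb = 3 × (-3) = -9, so new z* = 232 − 9 = 223.

223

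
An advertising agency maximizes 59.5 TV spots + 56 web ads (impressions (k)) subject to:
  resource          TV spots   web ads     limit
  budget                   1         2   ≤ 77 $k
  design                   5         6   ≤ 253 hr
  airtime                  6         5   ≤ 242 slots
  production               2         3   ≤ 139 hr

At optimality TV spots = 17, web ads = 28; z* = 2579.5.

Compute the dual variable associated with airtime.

Check each constraint at x*: budget 73/77 (slack 4); design 253/253 (tight); airtime 242/242 (tight); production 118/139 (slack 21).
By complementary slackness, y = 0 for the non-binding constraints.
The binding rows give the dual system: 5·y_design + 6·y_airtime = 59.5 and 6·y_design + 5·y_airtime = 56.
→ y_design = 3.5 and y_airtime = 7.
Shadow price of airtime = 7.

7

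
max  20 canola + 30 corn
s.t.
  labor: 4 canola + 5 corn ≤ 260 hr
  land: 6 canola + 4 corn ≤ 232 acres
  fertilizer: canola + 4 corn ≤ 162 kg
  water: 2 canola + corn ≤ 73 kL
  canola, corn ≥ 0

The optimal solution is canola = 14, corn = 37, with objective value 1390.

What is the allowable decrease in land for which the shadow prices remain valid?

Binding constraints: land, fertilizer. The basis is B = [[6,4],[1,4]] with det 20.
Per unit decrease in land, x* moves by d = (-0.2, 0.05).
The basis stays optimal until canola reaches 0; allowable decrease = 70 acres.

70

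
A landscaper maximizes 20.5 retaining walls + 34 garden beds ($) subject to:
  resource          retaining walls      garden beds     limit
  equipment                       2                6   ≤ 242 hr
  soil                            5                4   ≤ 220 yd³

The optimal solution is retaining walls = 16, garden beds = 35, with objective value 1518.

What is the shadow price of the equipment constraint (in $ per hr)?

4

Check each constraint at x*: equipment 242/242 (tight); soil 220/220 (tight).
The binding rows give the dual system: 2·y_equipment + 5·y_soil = 20.5 and 6·y_equipment + 4·y_soil = 34.
Solving: y_equipment = 4, y_soil = 2.5.
Shadow price of equipment = 4.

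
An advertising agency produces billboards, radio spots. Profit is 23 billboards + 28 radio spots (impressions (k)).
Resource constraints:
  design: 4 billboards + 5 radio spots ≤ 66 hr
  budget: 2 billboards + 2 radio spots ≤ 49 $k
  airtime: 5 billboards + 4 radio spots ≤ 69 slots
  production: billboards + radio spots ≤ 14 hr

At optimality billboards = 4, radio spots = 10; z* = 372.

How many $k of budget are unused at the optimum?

21

budget used = 2·4 + 2·10 = 28; slack = 49 − 28 = 21.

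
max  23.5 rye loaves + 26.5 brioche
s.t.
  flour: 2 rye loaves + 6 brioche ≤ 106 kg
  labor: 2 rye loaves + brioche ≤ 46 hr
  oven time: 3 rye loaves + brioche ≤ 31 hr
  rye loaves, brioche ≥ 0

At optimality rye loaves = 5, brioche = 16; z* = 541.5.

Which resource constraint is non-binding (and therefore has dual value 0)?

labor

flour: 106/106 (binding)
labor: 26/46 (slack 20)
oven time: 31/31 (binding)
By complementary slackness, a constraint with positive slack has shadow price 0 → labor.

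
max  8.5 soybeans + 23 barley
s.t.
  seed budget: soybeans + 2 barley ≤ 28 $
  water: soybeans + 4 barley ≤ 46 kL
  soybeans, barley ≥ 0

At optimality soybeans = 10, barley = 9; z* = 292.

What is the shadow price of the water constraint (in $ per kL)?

At the optimum: seed budget uses 28 of 28 (binding); water uses 46 of 46 (binding).
Dual feasibility on the basic columns requires 1·y_seed budget + 1·y_water = 8.5, 2·y_seed budget + 4·y_water = 23.
This yields shadow prices y_seed budget = 5.5, y_water = 3.
Shadow price of water = 3.

3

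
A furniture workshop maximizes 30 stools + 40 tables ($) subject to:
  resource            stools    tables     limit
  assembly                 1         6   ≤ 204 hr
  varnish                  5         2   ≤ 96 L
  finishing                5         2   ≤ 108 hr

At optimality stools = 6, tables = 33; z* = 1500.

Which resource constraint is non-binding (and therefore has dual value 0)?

finishing

assembly: 204/204 (binding)
varnish: 96/96 (binding)
finishing: 96/108 (slack 12)
By complementary slackness, a constraint with positive slack has shadow price 0 → finishing.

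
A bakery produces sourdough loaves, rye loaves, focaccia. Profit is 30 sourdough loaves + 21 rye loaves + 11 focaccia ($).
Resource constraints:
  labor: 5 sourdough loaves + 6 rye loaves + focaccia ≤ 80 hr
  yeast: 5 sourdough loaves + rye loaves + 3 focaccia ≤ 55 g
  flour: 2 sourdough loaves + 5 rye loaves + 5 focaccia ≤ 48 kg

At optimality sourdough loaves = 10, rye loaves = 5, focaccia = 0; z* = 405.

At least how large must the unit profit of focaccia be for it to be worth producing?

12

Check each constraint at x*: labor 80/80 (tight); yeast 55/55 (tight); flour 45/48 (slack 3).
Slack constraints have shadow price 0 (complementary slackness).
From A_Bᵀ y = c: 5·y_labor + 5·y_yeast = 30; 6·y_labor + 1·y_yeast = 21.
This yields shadow prices y_labor = 3, y_yeast = 3.
focaccia enters the basis when its profit ≥ yᵀa₃ = 3·1 + 3·3 = 12.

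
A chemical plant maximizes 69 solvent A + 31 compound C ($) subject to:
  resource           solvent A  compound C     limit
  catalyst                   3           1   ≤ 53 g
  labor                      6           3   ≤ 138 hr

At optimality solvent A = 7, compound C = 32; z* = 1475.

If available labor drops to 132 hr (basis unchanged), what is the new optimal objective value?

1427

Both catalyst and labor are binding at x*.
The binding rows give the dual system: 3·y_catalyst + 6·y_labor = 69 and 1·y_catalyst + 3·y_labor = 31.
This yields shadow prices y_catalyst = 7, y_labor = 8.
Δz = y_labor·Δb = 8 × (-6) = -48, so new z* = 1475 − 48 = 1427.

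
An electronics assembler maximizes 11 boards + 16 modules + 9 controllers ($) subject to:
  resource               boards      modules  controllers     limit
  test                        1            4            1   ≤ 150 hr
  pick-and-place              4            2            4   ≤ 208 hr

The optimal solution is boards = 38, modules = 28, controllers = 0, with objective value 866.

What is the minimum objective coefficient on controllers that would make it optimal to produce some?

At the optimum: test uses 150 of 150 (binding); pick-and-place uses 208 of 208 (binding).
Dual feasibility on the basic columns requires 1·y_test + 4·y_pick-and-place = 11, 4·y_test + 2·y_pick-and-place = 16.
→ y_test = 3 and y_pick-and-place = 2.
controllers enters the basis when its profit ≥ yᵀa₃ = 3·1 + 2·4 = 11.

11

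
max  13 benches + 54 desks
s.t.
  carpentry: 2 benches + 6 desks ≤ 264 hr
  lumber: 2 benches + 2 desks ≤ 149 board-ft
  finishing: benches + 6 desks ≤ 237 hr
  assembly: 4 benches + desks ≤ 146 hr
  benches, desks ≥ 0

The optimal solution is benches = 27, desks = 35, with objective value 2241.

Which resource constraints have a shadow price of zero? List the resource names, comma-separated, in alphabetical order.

assembly, lumber

carpentry: 264/264 (binding)
lumber: 124/149 (slack 25)
finishing: 237/237 (binding)
assembly: 143/146 (slack 3)
By complementary slackness, a constraint with positive slack has shadow price 0 → assembly, lumber.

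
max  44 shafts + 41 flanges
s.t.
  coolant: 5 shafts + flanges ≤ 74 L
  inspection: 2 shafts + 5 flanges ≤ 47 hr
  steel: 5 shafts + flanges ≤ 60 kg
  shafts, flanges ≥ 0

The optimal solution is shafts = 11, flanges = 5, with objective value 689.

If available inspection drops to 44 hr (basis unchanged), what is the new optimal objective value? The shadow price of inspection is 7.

Δb = -3, so new z* = 689 + (7)·(-3) = 689 − 21 = 668.

668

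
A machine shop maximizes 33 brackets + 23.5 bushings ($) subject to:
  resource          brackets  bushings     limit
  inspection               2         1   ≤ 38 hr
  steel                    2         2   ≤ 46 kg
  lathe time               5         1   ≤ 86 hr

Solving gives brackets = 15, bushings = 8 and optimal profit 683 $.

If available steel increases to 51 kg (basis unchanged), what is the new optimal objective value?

Check each constraint at x*: inspection 38/38 (tight); steel 46/46 (tight); lathe time 83/86 (slack 3).
Since lathe time is not tight, its dual is 0.
From A_Bᵀ y = c: 2·y_inspection + 2·y_steel = 33; 1·y_inspection + 2·y_steel = 23.5.
This yields shadow prices y_inspection = 9.5, y_steel = 7.
Δz = y_steel·Δb = 7 × (5) = 35, so new z* = 683 + 35 = 718.

718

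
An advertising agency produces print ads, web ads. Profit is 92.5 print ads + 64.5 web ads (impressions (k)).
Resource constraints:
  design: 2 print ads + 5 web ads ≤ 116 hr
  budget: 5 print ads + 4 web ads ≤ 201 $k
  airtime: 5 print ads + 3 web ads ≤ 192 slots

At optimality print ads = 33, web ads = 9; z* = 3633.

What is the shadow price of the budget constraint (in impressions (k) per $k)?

Check each constraint at x*: design 111/116 (slack 5); budget 201/201 (tight); airtime 192/192 (tight).
By complementary slackness, y = 0 for the non-binding constraint.
The binding rows give the dual system: 5·y_budget + 5·y_airtime = 92.5 and 4·y_budget + 3·y_airtime = 64.5.
→ y_budget = 9 and y_airtime = 9.5.
Shadow price of budget = 9.

9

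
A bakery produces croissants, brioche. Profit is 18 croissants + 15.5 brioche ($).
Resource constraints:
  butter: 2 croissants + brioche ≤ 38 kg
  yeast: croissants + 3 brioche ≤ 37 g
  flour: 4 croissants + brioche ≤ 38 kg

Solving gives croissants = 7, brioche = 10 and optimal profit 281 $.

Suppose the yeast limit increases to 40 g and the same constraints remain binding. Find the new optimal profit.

At the optimum: butter uses 24 of 38 (slack = 14); yeast uses 37 of 37 (binding); flour uses 38 of 38 (binding).
Since butter is not tight, its dual is 0.
The binding rows give the dual system: 1·y_yeast + 4·y_flour = 18 and 3·y_yeast + 1·y_flour = 15.5.
This yields shadow prices y_yeast = 4, y_flour = 3.5.
Δz = y_yeast·Δb = 4 × (3) = 12, so new z* = 281 + 12 = 293.

293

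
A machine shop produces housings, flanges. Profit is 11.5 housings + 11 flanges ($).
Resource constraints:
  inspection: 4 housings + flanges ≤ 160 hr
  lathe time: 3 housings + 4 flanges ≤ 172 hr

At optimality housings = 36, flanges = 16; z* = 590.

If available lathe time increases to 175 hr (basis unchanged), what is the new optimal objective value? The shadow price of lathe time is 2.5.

Δb = 3, so new z* = 590 + (2.5)·(3) = 590 + 7.5 = 597.5.

597.5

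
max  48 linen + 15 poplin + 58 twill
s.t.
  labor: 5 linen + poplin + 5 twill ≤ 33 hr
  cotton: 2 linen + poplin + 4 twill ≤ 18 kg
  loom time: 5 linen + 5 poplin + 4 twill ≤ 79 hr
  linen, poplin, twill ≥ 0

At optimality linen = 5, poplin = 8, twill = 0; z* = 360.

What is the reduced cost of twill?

At the optimum: labor uses 33 of 33 (binding); cotton uses 18 of 18 (binding); loom time uses 65 of 79 (slack = 14).
Since loom time is not tight, its dual is 0.
The binding rows give the dual system: 5·y_labor + 2·y_cotton = 48 and 1·y_labor + 1·y_cotton = 15.
Solving: y_labor = 6, y_cotton = 9.
Reduced cost of twill: c₃ − yᵀa₃ = 58 − (6·5 + 9·4) = 58 − 66 = -8.

-8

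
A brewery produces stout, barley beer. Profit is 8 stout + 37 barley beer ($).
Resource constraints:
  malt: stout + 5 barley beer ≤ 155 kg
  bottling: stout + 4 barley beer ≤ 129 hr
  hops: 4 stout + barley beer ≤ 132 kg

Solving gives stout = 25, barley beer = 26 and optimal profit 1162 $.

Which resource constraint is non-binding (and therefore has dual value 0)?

malt: 155/155 (binding)
bottling: 129/129 (binding)
hops: 126/132 (slack 6)
By complementary slackness, a constraint with positive slack has shadow price 0 → hops.

hops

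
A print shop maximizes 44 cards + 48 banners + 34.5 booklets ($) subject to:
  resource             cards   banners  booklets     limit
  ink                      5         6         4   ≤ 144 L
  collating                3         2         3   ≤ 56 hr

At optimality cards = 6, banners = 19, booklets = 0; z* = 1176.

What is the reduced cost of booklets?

Check each constraint at x*: ink 144/144 (tight); collating 56/56 (tight).
From A_Bᵀ y = c: 5·y_ink + 3·y_collating = 44; 6·y_ink + 2·y_collating = 48.
This yields shadow prices y_ink = 7, y_collating = 3.
Reduced cost of booklets: c₃ − yᵀa₃ = 34.5 − (7·4 + 3·3) = 34.5 − 37 = -2.5.

-2.5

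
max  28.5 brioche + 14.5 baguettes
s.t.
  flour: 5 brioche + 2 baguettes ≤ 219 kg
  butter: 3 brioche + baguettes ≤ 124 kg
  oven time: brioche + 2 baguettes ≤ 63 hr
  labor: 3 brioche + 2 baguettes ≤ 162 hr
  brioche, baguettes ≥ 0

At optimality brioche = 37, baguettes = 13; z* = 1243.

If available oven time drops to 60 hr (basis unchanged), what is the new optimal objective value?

Binding: butter and oven time. Non-binding: flour (8 unused), labor (25 unused).
By complementary slackness, y = 0 for the non-binding constraints.
Dual feasibility on the basic columns requires 3·y_butter + 1·y_oven time = 28.5, 1·y_butter + 2·y_oven time = 14.5.
Solving: y_butter = 8.5, y_oven time = 3.
Δz = y_oven time·Δb = 3 × (-3) = -9, so new z* = 1243 − 9 = 1234.

1234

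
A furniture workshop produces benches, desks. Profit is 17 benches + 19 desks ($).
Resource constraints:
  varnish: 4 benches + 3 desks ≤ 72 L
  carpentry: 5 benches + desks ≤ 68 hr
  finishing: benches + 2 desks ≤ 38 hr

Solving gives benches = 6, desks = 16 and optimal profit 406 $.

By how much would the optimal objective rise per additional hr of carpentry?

0

Binding: varnish and finishing. Non-binding: carpentry (22 unused).
Since carpentry is not tight, its dual is 0.
The binding rows give the dual system: 4·y_varnish + 1·y_finishing = 17 and 3·y_varnish + 2·y_finishing = 19.
This yields shadow prices y_varnish = 3, y_finishing = 5.
Shadow price of carpentry = 0.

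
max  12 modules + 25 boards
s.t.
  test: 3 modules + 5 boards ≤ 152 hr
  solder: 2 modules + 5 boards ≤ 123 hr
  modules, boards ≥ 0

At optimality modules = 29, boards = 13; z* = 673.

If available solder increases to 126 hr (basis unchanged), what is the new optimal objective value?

At the optimum: test uses 152 of 152 (binding); solder uses 123 of 123 (binding).
From A_Bᵀ y = c: 3·y_test + 2·y_solder = 12; 5·y_test + 5·y_solder = 25.
→ y_test = 2 and y_solder = 3.
Δz = y_solder·Δb = 3 × (3) = 9, so new z* = 673 + 9 = 682.

682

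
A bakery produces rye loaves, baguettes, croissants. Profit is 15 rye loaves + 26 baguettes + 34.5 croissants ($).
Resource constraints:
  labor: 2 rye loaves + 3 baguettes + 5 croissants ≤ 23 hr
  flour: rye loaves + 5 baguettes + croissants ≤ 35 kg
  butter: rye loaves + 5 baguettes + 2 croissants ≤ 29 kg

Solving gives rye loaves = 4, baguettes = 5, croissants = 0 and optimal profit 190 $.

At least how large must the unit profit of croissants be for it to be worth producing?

37

Binding: labor and butter. Non-binding: flour (6 unused).
Slack constraints have shadow price 0 (complementary slackness).
The binding rows give the dual system: 2·y_labor + 1·y_butter = 15 and 3·y_labor + 5·y_butter = 26.
This yields shadow prices y_labor = 7, y_butter = 1.
croissants enters the basis when its profit ≥ yᵀa₃ = 7·5 + 1·2 = 37.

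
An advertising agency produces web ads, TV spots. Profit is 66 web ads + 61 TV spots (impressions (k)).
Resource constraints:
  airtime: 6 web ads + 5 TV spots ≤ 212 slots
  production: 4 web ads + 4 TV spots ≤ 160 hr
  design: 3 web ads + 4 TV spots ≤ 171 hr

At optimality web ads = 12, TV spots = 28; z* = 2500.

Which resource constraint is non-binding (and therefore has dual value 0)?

design

airtime: 212/212 (binding)
production: 160/160 (binding)
design: 148/171 (slack 23)
By complementary slackness, a constraint with positive slack has shadow price 0 → design.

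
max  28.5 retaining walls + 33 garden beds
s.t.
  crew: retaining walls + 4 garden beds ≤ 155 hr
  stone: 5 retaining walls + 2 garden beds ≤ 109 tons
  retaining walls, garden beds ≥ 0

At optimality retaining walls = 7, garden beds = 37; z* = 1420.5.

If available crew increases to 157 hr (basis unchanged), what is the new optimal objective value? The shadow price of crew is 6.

1432.5

Δb = 2, so new z* = 1420.5 + (6)·(2) = 1420.5 + 12 = 1432.5.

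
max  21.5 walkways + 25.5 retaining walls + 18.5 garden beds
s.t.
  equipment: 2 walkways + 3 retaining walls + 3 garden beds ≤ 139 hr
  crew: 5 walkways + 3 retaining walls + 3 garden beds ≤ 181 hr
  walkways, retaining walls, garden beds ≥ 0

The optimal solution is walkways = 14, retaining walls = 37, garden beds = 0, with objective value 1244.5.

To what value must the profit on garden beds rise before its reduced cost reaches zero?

25.5

At the optimum: equipment uses 139 of 139 (binding); crew uses 181 of 181 (binding).
The binding rows give the dual system: 2·y_equipment + 5·y_crew = 21.5 and 3·y_equipment + 3·y_crew = 25.5.
→ y_equipment = 7 and y_crew = 1.5.
garden beds enters the basis when its profit ≥ yᵀa₃ = 7·3 + 1.5·3 = 25.5.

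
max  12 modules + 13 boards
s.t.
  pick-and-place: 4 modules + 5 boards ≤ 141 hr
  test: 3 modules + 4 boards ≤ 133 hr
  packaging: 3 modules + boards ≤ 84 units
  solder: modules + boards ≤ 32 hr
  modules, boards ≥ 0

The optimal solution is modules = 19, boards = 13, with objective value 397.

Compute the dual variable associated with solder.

8

Check each constraint at x*: pick-and-place 141/141 (tight); test 109/133 (slack 24); packaging 70/84 (slack 14); solder 32/32 (tight).
Since test, packaging are not tight, their duals are 0.
From A_Bᵀ y = c: 4·y_pick-and-place + 1·y_solder = 12; 5·y_pick-and-place + 1·y_solder = 13.
Solving: y_pick-and-place = 1, y_solder = 8.
Shadow price of solder = 8.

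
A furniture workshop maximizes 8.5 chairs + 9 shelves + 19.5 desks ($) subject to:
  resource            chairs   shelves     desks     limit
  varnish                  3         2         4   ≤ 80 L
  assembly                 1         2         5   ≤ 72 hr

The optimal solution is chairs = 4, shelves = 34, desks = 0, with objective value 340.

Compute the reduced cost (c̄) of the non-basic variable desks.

Check each constraint at x*: varnish 80/80 (tight); assembly 72/72 (tight).
The binding rows give the dual system: 3·y_varnish + 1·y_assembly = 8.5 and 2·y_varnish + 2·y_assembly = 9.
Solving: y_varnish = 2, y_assembly = 2.5.
Reduced cost of desks: c₃ − yᵀa₃ = 19.5 − (2·4 + 2.5·5) = 19.5 − 20.5 = -1.

-1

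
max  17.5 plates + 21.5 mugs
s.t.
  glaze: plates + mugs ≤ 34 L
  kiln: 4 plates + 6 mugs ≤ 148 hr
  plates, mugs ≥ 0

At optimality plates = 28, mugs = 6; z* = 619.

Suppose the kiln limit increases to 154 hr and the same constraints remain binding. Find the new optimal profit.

631

At the optimum: glaze uses 34 of 34 (binding); kiln uses 148 of 148 (binding).
From A_Bᵀ y = c: 1·y_glaze + 4·y_kiln = 17.5; 1·y_glaze + 6·y_kiln = 21.5.
This yields shadow prices y_glaze = 9.5, y_kiln = 2.
Δz = y_kiln·Δb = 2 × (6) = 12, so new z* = 619 + 12 = 631.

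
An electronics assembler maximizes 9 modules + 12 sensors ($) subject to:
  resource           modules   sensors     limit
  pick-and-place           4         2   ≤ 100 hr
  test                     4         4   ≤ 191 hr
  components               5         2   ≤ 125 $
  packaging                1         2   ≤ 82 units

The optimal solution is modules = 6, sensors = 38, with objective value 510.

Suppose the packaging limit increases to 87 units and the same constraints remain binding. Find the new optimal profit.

Binding: pick-and-place and packaging. Non-binding: test (15 unused), components (19 unused).
By complementary slackness, y = 0 for the non-binding constraints.
From A_Bᵀ y = c: 4·y_pick-and-place + 1·y_packaging = 9; 2·y_pick-and-place + 2·y_packaging = 12.
→ y_pick-and-place = 1 and y_packaging = 5.
Δz = y_packaging·Δb = 5 × (5) = 25, so new z* = 510 + 25 = 535.

535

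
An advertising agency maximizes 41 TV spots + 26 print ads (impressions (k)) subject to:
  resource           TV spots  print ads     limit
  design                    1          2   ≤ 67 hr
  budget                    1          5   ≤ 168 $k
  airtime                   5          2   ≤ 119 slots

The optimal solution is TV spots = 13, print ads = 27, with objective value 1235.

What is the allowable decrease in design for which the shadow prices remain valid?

43.2

Binding constraints: design, airtime. The basis is B = [[1,2],[5,2]] with det -8.
Per unit decrease in design, x* moves by d = (0.25, -0.625).
The basis stays optimal until print ads reaches 0; allowable decrease = 43.2 hr.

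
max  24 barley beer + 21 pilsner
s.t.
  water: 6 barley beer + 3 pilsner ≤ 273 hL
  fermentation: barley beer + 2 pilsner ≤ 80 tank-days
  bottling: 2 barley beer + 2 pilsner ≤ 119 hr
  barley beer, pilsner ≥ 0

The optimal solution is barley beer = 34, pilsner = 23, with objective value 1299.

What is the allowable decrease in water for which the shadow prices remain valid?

153

Binding constraints: water, fermentation. The basis is B = [[6,3],[1,2]] with det 9.
Per unit decrease in water, x* moves by d = (-0.2222, 0.1111).
The basis stays optimal until barley beer reaches 0; allowable decrease = 153 hL.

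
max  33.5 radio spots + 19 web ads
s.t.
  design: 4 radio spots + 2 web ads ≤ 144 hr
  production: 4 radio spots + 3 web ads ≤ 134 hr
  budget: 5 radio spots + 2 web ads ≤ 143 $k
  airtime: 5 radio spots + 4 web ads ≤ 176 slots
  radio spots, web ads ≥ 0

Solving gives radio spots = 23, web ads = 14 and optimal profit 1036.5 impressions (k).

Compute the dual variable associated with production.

At the optimum: design uses 120 of 144 (slack = 24); production uses 134 of 134 (binding); budget uses 143 of 143 (binding); airtime uses 171 of 176 (slack = 5).
Since design, airtime are not tight, their duals are 0.
The binding rows give the dual system: 4·y_production + 5·y_budget = 33.5 and 3·y_production + 2·y_budget = 19.
Solving: y_production = 4, y_budget = 3.5.
Shadow price of production = 4.

4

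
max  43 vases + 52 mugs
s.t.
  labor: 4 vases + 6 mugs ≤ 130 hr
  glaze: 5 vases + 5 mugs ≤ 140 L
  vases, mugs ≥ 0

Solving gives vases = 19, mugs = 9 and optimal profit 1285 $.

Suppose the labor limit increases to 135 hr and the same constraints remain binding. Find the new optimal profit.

At the optimum: labor uses 130 of 130 (binding); glaze uses 140 of 140 (binding).
The binding rows give the dual system: 4·y_labor + 5·y_glaze = 43 and 6·y_labor + 5·y_glaze = 52.
→ y_labor = 4.5 and y_glaze = 5.
Δz = y_labor·Δb = 4.5 × (5) = 22.5, so new z* = 1285 + 22.5 = 1307.5.

1307.5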